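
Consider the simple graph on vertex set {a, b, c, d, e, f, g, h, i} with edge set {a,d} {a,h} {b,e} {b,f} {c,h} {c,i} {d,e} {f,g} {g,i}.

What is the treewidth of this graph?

2

A width-2 tree decomposition is:
Bags: B1 = {f, g, i}  B2 = {b, f, i}  B3 = {b, e, i}  B4 = {d, e, i}  B5 = {a, d, i}  B6 = {a, h, i}  B7 = {c, h, i}
Tree: B1–B2, B2–B3, B3–B4, B4–B5, B5–B6, B6–B7
The largest bag has 3 vertices, giving width 2; this decomposition certifies tw(G) ≤ 2. The edges i–g–f–b–e–d–a–h–c–i form a cycle, so G is not a tree and its treewidth is at least 2. Combining the bounds, tw(G) = 2.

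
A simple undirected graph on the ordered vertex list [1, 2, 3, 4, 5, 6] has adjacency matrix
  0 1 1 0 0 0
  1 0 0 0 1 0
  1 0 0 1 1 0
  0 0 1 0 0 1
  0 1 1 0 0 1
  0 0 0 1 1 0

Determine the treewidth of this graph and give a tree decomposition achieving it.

Treewidth 2.
Bags: B1 = {3, 4, 6}  B2 = {3, 5, 6}  B3 = {1, 3, 5}  B4 = {1, 2, 5}
Tree: B1–B2, B2–B3, B3–B4

Every bag has size at most 3, so the width is 3 − 1 = 2 and tw(G) ≤ 2. The edges 4–6–5–3–4 form a cycle, so G is not a tree and its treewidth is at least 2. Hence tw(G) = 2 exactly.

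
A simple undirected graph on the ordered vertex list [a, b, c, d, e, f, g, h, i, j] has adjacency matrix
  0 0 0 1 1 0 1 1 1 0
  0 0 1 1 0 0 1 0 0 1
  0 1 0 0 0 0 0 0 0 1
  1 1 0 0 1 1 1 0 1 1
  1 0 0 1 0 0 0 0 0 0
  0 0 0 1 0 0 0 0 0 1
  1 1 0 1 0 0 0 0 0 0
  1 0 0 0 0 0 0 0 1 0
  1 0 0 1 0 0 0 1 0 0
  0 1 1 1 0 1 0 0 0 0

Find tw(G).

A width-2 tree decomposition is:
Bags: B1 = {a, d, g}  B2 = {a, d, i}  B3 = {a, h, i}  B4 = {b, d, g}  B5 = {b, d, j}  B6 = {d, f, j}  B7 = {b, c, j}  B8 = {a, d, e}
Tree: B1–B2, B2–B3, B1–B4, B4–B5, B5–B6, B5–B7, B1–B8
Each bag holds 3 vertices, so the decomposition has width 2, which upper-bounds the treewidth. For the lower bound, the 3 vertices {a, d, g} are pairwise adjacent, and any tree decomposition puts a clique entirely inside one bag — forcing width ≥ 2. The upper and lower bounds meet at 2, so that is the treewidth.

2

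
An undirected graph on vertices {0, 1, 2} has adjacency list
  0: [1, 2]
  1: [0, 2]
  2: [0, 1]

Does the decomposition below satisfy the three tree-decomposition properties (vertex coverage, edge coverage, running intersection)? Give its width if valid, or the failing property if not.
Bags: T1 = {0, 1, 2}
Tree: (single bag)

Yes; width 2.

Checking the three conditions: (i) the bags cover all of {0, 1, 2}; (ii) for each edge, some bag contains both endpoints; (iii) the bags containing any fixed vertex form a subtree. All hold, so the decomposition is valid with width 3 − 1 = 2.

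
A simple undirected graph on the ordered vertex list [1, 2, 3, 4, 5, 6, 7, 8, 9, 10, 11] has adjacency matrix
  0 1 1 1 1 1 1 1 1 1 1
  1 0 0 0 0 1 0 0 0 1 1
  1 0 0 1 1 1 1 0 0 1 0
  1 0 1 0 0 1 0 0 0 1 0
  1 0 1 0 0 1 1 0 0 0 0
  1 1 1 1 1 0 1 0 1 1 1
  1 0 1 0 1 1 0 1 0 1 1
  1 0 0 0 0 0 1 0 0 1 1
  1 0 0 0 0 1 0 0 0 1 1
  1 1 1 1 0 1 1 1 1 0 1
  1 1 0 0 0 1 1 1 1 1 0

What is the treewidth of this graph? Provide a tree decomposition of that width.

Every bag has size at most 5, so the width is 5 − 1 = 4 and tw(G) ≤ 4. On the other hand G contains the 5-clique {1, 7, 8, 10, 11}. A clique must lie in a single bag of any decomposition, so no decomposition can have width below 4. Therefore the treewidth is 4.

Treewidth 4.
One such decomposition:
Bags: B1 = {1, 6, 7, 10, 11}  B2 = {1, 3, 6, 7, 10}  B3 = {1, 3, 5, 6, 7}  B4 = {1, 7, 8, 10, 11}  B5 = {1, 2, 6, 10, 11}  B6 = {1, 6, 9, 10, 11}  B7 = {1, 3, 4, 6, 10}
Tree: B1–B2, B2–B3, B1–B4, B1–B5, B1–B6, B2–B7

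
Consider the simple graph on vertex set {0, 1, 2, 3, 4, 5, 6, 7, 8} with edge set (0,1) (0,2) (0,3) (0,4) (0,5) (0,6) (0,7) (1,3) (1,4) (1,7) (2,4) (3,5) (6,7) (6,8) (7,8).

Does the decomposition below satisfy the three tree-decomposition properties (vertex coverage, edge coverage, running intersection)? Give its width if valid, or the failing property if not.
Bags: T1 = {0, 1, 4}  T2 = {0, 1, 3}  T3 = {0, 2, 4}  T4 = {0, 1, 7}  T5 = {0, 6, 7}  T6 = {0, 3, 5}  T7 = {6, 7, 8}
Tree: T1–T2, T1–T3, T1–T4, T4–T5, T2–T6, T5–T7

Yes; width 2.

Every vertex of G appears in some bag (union = {0, 1, 2, 3, 4, 5, 6, 7, 8}); every edge is covered by a bag; and for each vertex v the set of bags containing v is connected in the bag tree. The decomposition is therefore valid. The largest bag has 3 vertices, so the width is 2.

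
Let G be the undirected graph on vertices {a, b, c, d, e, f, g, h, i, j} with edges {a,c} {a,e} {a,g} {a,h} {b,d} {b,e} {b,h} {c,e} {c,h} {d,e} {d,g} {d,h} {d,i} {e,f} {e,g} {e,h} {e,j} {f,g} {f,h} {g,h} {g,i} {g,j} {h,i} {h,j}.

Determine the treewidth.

3

A width-3 tree decomposition is:
Bags: B1 = {e, g, h, j}  B2 = {d, e, g, h}  B3 = {e, f, g, h}  B4 = {b, d, e, h}  B5 = {d, g, h, i}  B6 = {a, e, g, h}  B7 = {a, c, e, h}
Tree: B1–B2, B1–B3, B2–B4, B2–B5, B2–B6, B6–B7
Each bag holds 4 vertices, so the decomposition has width 3, which upper-bounds the treewidth. On the other hand G contains the 4-clique {d, e, g, h}. A clique must lie in a single bag of any decomposition, so no decomposition can have width below 3. Therefore the treewidth is 3.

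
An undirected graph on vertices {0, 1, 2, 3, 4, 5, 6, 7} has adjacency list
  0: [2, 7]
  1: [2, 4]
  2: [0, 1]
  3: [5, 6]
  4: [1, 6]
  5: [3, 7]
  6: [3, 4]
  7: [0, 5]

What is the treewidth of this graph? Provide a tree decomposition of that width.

Every bag has size at most 3, so the width is 3 − 1 = 2 and tw(G) ≤ 2. For the lower bound, G contains the cycle 1–2–0–7–5–3–6–4–1, so G is not a forest; only forests have treewidth ≤ 1, hence tw(G) ≥ 2. Hence tw(G) = 2 exactly.

Treewidth 2.
Bags: B1 = {0, 1, 2}  B2 = {0, 1, 7}  B3 = {1, 5, 7}  B4 = {1, 3, 5}  B5 = {1, 3, 6}  B6 = {1, 4, 6}
Tree: B1–B2, B2–B3, B3–B4, B4–B5, B5–B6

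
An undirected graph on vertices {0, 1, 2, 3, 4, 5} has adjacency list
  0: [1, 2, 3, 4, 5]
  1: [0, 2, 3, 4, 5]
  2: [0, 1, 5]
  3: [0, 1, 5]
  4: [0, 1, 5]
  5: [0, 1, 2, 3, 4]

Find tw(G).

A width-3 tree decomposition is:
Bags: B1 = {0, 1, 4, 5}  B2 = {0, 1, 2, 5}  B3 = {0, 1, 3, 5}
Tree: B1–B2, B2–B3
Every bag has size at most 4, so the width is 4 − 1 = 3 and tw(G) ≤ 3. For the lower bound, the 4 vertices {0, 1, 2, 5} are pairwise adjacent, and any tree decomposition puts a clique entirely inside one bag — forcing width ≥ 3. Hence tw(G) = 3 exactly.

3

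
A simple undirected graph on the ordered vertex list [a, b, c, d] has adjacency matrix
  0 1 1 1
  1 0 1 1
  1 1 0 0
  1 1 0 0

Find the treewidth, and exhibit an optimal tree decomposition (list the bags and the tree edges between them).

The largest bag has 3 vertices, giving width 2; this decomposition certifies tw(G) ≤ 2. For the lower bound, the 3 vertices {a, b, d} are pairwise adjacent, and any tree decomposition puts a clique entirely inside one bag — forcing width ≥ 2. Therefore the treewidth is 2.

Treewidth 2.
One optimal decomposition is:
Bags: B1 = {a, b, c}  B2 = {a, b, d}
Tree: B1–B2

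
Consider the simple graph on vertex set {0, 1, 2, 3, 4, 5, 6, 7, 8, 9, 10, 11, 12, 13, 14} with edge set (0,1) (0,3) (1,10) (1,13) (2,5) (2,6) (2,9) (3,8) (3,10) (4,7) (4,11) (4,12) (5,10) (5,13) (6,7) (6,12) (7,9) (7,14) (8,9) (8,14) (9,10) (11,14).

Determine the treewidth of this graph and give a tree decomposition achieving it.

Each bag holds 4 vertices, so the decomposition has width 3, which upper-bounds the treewidth. For the lower bound: the 4 vertex sets {0,1,13}, {3}, {10}, {2,5,8,9} are disjoint, each induces a connected subgraph, and every pair is joined by at least one edge of G. Contracting each set to a single vertex therefore yields K_{4} as a minor, and since treewidth is minor-monotone, tw(G) ≥ tw(K_{4}) = 3. Therefore the treewidth is 3.

Treewidth 3.
One such decomposition:
Bags: B1 = {0, 1, 3, 13}  B2 = {1, 3, 10, 13}  B3 = {3, 5, 10, 13}  B4 = {3, 5, 8, 10}  B5 = {5, 8, 9, 10}  B6 = {2, 5, 8, 9}  B7 = {2, 8, 9, 14}  B8 = {2, 7, 9, 14}  B9 = {2, 6, 7, 14}  B10 = {6, 7, 11, 14}  B11 = {4, 6, 7, 11}  B12 = {4, 6, 11, 12}
Tree: B1–B2, B2–B3, B3–B4, B4–B5, B5–B6, B6–B7, B7–B8, B8–B9, B9–B10, B10–B11, B11–B12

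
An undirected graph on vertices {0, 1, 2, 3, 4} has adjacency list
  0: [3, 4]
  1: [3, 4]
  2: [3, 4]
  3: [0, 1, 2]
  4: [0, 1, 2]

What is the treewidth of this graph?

2

A width-2 tree decomposition is:
Bags: B1 = {1, 3, 4}  B2 = {0, 3, 4}  B3 = {2, 3, 4}
Tree: B1–B2, B2–B3
The largest bag has 3 vertices, giving width 2; this decomposition certifies tw(G) ≤ 2. For the lower bound, G contains the cycle 1–3–0–4–1, so G is not a forest; only forests have treewidth ≤ 1, hence tw(G) ≥ 2. Combining the bounds, tw(G) = 2.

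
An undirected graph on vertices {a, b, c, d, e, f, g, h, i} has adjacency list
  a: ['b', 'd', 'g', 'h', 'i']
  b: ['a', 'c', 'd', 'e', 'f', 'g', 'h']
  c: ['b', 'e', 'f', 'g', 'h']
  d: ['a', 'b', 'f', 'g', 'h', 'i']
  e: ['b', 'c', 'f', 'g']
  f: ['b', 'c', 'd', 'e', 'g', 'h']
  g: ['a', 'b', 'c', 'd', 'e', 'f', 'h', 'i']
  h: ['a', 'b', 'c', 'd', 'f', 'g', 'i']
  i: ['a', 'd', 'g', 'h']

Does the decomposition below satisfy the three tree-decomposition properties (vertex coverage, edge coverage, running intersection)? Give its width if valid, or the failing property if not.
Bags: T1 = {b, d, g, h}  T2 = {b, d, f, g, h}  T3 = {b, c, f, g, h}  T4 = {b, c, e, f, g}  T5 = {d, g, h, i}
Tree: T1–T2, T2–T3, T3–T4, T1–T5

A tree decomposition must satisfy three properties: every vertex lies in some bag; for every edge, both endpoints lie together in some bag; and for every vertex, the bags containing it form a connected subtree. Here vertex a appears in no bag, so the decomposition is invalid.

No — vertex a appears in no bag.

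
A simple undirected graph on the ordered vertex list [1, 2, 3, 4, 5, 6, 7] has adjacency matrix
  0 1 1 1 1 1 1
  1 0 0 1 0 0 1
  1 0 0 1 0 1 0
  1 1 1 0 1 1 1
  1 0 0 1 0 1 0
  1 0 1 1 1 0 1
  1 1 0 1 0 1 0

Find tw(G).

A width-3 tree decomposition is:
Bags: B1 = {1, 4, 5, 6}  B2 = {1, 4, 6, 7}  B3 = {1, 2, 4, 7}  B4 = {1, 3, 4, 6}
Tree: B1–B2, B2–B3, B2–B4
Every bag has size at most 4, so the width is 4 − 1 = 3 and tw(G) ≤ 3. Conversely, {1, 2, 4, 7} is a clique of size 4, and the vertices of any clique must share a bag in every tree decomposition; so some bag has ≥ 4 vertices and tw(G) ≥ 3. Combining the bounds, tw(G) = 3.

3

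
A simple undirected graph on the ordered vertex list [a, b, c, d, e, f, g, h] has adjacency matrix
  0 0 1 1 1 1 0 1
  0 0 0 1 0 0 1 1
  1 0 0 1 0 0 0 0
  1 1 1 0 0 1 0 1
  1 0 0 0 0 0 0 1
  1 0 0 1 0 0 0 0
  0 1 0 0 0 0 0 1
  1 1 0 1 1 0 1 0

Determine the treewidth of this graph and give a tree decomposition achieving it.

The largest bag has 3 vertices, giving width 2; this decomposition certifies tw(G) ≤ 2. Conversely, {a, d, h} is a clique of size 3, and the vertices of any clique must share a bag in every tree decomposition; so some bag has ≥ 3 vertices and tw(G) ≥ 2. The upper and lower bounds meet at 2, so that is the treewidth.

Treewidth 2.
Bags: B1 = {a, d, h}  B2 = {b, d, h}  B3 = {a, d, f}  B4 = {a, c, d}  B5 = {a, e, h}  B6 = {b, g, h}
Tree: B1–B2, B1–B3, B1–B4, B1–B5, B2–B6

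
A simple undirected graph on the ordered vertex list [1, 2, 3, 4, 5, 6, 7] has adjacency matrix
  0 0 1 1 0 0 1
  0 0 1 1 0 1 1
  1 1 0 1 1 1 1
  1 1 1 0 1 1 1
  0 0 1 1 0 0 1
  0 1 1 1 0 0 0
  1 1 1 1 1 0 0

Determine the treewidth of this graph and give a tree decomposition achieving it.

Treewidth 3.
Bags: B1 = {1, 3, 4, 7}  B2 = {3, 4, 5, 7}  B3 = {2, 3, 4, 7}  B4 = {2, 3, 4, 6}
Tree: B1–B2, B1–B3, B3–B4

Each bag holds 4 vertices, so the decomposition has width 3, which upper-bounds the treewidth. Conversely, {2, 3, 4, 6} is a clique of size 4, and the vertices of any clique must share a bag in every tree decomposition; so some bag has ≥ 4 vertices and tw(G) ≥ 3. The upper and lower bounds meet at 3, so that is the treewidth.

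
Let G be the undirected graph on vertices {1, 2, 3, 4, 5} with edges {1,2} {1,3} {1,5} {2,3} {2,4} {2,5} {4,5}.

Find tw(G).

2

A width-2 tree decomposition is:
Bags: B1 = {2, 4, 5}  B2 = {1, 2, 5}  B3 = {1, 2, 3}
Tree: B1–B2, B2–B3
Every bag has size at most 3, so the width is 3 − 1 = 2 and tw(G) ≤ 2. For the lower bound, the 3 vertices {1, 2, 3} are pairwise adjacent, and any tree decomposition puts a clique entirely inside one bag — forcing width ≥ 2. Hence tw(G) = 2 exactly.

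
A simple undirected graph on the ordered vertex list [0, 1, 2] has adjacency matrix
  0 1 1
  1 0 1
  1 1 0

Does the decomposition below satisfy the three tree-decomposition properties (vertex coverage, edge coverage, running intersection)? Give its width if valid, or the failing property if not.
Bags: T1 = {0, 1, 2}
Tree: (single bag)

Yes; width 2.

Vertex coverage: the bags together contain {0, 1, 2}, the full vertex set. Edge coverage: each edge of G has both endpoints in at least one bag. Running intersection: for every vertex, the bags containing it form a connected subtree. All three properties hold, so this is a valid tree decomposition of width max|bag| − 1 = 2, and hence tw(G) ≤ 2.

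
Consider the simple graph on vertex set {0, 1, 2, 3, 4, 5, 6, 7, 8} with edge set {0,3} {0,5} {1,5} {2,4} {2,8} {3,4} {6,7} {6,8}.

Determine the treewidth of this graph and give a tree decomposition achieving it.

The largest bag has 2 vertices, giving width 1; this decomposition certifies tw(G) ≤ 1. Any graph with an edge has treewidth ≥ 1, and G has the edge 1–5. The upper and lower bounds meet at 1, so that is the treewidth.

Treewidth 1.
One such decomposition:
Bags: B1 = {1, 5}  B2 = {0, 5}  B3 = {0, 3}  B4 = {3, 4}  B5 = {2, 4}  B6 = {2, 8}  B7 = {6, 8}  B8 = {6, 7}
Tree: B1–B2, B2–B3, B3–B4, B4–B5, B5–B6, B6–B7, B7–B8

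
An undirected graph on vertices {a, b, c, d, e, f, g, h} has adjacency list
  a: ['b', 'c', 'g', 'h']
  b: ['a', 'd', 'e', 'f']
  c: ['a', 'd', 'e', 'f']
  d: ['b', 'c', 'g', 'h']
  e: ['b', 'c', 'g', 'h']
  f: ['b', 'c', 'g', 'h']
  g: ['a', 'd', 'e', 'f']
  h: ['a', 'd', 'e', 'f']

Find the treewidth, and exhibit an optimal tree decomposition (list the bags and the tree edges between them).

Each bag holds 5 vertices, so the decomposition has width 4, which upper-bounds the treewidth. For the lower bound: the 5 vertex sets {d,h}, {f,g}, {c,e}, {b}, {a} are disjoint, each induces a connected subgraph, and every pair is joined by at least one edge of G. Contracting each set to a single vertex therefore yields K_{5} as a minor, and since treewidth is minor-monotone, tw(G) ≥ tw(K_{5}) = 4. The upper and lower bounds meet at 4, so that is the treewidth.

Treewidth 4.
Bags: B1 = {b, c, d, g, h}  B2 = {b, c, f, g, h}  B3 = {b, c, e, g, h}  B4 = {a, b, c, g, h}
Tree: B1–B2, B2–B3, B3–B4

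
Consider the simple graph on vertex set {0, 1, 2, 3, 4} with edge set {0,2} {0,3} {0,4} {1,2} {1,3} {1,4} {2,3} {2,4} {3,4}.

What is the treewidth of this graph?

A width-3 tree decomposition is:
Bags: B1 = {0, 2, 3, 4}  B2 = {1, 2, 3, 4}
Tree: B1–B2
Each bag holds 4 vertices, so the decomposition has width 3, which upper-bounds the treewidth. Conversely, {0, 2, 3, 4} is a clique of size 4, and the vertices of any clique must share a bag in every tree decomposition; so some bag has ≥ 4 vertices and tw(G) ≥ 3. Hence tw(G) = 3 exactly.

3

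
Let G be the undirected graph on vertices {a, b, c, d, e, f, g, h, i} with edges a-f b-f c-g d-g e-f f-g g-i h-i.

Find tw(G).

A width-1 tree decomposition is:
Bags: B1 = {d, g}  B2 = {f, g}  B3 = {a, f}  B4 = {b, f}  B5 = {c, g}  B6 = {e, f}  B7 = {g, i}  B8 = {h, i}
Tree: B1–B2, B2–B3, B2–B4, B1–B5, B3–B6, B2–B7, B7–B8
The largest bag has 2 vertices, giving width 1; this decomposition certifies tw(G) ≤ 1. Any graph with an edge has treewidth ≥ 1, and G has the edge d–g. Hence tw(G) = 1 exactly.

1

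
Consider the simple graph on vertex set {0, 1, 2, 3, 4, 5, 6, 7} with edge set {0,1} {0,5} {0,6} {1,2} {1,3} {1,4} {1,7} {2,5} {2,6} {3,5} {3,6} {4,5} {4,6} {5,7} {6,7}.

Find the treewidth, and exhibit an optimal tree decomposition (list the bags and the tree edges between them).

Treewidth 3.
One optimal decomposition is:
Bags: B1 = {1, 3, 5, 6}  B2 = {0, 1, 5, 6}  B3 = {1, 2, 5, 6}  B4 = {1, 4, 5, 6}  B5 = {1, 5, 6, 7}
Tree: B1–B2, B2–B3, B3–B4, B4–B5

Each bag holds 4 vertices, so the decomposition has width 3, which upper-bounds the treewidth. For the lower bound: the 4 vertex sets {3,5}, {0,1}, {6}, {2} are disjoint, each induces a connected subgraph, and every pair is joined by at least one edge of G. Contracting each set to a single vertex therefore yields K_{4} as a minor, and since treewidth is minor-monotone, tw(G) ≥ tw(K_{4}) = 3. Therefore the treewidth is 3.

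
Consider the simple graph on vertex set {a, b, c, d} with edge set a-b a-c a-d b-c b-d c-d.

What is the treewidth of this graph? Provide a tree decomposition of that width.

A single bag containing all 4 vertices is trivially a valid decomposition of width 3. Conversely, {a, b, c, d} is a clique of size 4, and the vertices of any clique must share a bag in every tree decomposition; so some bag has ≥ 4 vertices and tw(G) ≥ 3. Combining the bounds, tw(G) = 3.

Treewidth 3.
One optimal decomposition is:
Bags: B1 = {a, b, c, d}
Tree: (single bag)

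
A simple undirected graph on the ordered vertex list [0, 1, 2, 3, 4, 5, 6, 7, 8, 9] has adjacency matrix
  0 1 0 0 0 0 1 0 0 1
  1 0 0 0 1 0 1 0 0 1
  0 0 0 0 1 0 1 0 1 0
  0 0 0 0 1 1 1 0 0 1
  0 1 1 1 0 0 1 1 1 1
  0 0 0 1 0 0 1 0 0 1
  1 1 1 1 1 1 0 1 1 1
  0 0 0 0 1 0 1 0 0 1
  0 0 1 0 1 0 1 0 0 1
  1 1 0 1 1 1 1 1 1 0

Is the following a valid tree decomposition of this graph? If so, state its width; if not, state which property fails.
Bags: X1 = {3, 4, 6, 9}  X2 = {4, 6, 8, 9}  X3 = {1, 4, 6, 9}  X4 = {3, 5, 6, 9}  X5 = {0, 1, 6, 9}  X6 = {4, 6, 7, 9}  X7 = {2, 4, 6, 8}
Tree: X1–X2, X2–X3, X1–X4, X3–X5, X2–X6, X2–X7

Every vertex of G appears in some bag (union = {0, 1, 2, 3, 4, 5, 6, 7, 8, 9}); every edge is covered by a bag; and for each vertex v the set of bags containing v is connected in the bag tree. The decomposition is therefore valid. The largest bag has 4 vertices, so the width is 3.

Yes; width 3.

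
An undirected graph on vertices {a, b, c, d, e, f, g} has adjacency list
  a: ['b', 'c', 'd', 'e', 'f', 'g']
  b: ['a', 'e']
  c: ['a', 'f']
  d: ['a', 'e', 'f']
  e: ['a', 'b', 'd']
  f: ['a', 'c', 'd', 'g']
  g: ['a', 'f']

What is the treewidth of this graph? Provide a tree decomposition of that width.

Treewidth 2.
Bags: B1 = {a, c, f}  B2 = {a, d, f}  B3 = {a, d, e}  B4 = {a, f, g}  B5 = {a, b, e}
Tree: B1–B2, B2–B3, B1–B4, B3–B5

The largest bag has 3 vertices, giving width 2; this decomposition certifies tw(G) ≤ 2. For the lower bound, the 3 vertices {a, d, e} are pairwise adjacent, and any tree decomposition puts a clique entirely inside one bag — forcing width ≥ 2. Therefore the treewidth is 2.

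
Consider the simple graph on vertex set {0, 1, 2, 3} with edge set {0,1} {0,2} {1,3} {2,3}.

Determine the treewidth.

2

A width-2 tree decomposition is:
Bags: B1 = {0, 1, 2}  B2 = {1, 2, 3}
Tree: B1–B2
Every bag has size at most 3, so the width is 3 − 1 = 2 and tw(G) ≤ 2. For the lower bound, G contains the cycle 1–0–2–3–1, so G is not a forest; only forests have treewidth ≤ 1, hence tw(G) ≥ 2. Therefore the treewidth is 2.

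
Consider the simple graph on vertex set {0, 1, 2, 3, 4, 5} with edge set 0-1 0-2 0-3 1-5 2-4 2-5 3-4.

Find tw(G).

A width-2 tree decomposition is:
Bags: B1 = {1, 2, 5}  B2 = {0, 1, 2}  B3 = {0, 2, 4}  B4 = {0, 3, 4}
Tree: B1–B2, B2–B3, B3–B4
Each bag holds 3 vertices, so the decomposition has width 2, which upper-bounds the treewidth. For the lower bound, G contains the cycle 5–1–0–2–5, so G is not a forest; only forests have treewidth ≤ 1, hence tw(G) ≥ 2. Therefore the treewidth is 2.

2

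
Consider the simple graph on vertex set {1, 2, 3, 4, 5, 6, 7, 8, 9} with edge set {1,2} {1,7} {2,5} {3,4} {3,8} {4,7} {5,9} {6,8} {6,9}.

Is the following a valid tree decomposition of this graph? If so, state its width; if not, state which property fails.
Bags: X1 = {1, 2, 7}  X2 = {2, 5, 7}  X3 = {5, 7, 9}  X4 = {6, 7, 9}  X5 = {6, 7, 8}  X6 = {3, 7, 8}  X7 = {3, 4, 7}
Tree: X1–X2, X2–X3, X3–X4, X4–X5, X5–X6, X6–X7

Yes; width 2.

Checking the three conditions: (i) the bags cover all of {1, 2, 3, 4, 5, 6, 7, 8, 9}; (ii) for each edge, some bag contains both endpoints; (iii) the bags containing any fixed vertex form a subtree. All hold, so the decomposition is valid with width 3 − 1 = 2.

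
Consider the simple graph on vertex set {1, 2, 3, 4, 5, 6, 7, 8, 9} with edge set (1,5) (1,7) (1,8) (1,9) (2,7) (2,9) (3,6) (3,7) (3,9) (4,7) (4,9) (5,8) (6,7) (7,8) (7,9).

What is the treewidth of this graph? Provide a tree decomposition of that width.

The largest bag has 3 vertices, giving width 2; this decomposition certifies tw(G) ≤ 2. On the other hand G contains the 3-clique {1, 5, 8}. A clique must lie in a single bag of any decomposition, so no decomposition can have width below 2. The upper and lower bounds meet at 2, so that is the treewidth.

Treewidth 2.
One optimal decomposition is:
Bags: B1 = {3, 7, 9}  B2 = {2, 7, 9}  B3 = {1, 7, 9}  B4 = {4, 7, 9}  B5 = {3, 6, 7}  B6 = {1, 7, 8}  B7 = {1, 5, 8}
Tree: B1–B2, B1–B3, B2–B4, B1–B5, B3–B6, B6–B7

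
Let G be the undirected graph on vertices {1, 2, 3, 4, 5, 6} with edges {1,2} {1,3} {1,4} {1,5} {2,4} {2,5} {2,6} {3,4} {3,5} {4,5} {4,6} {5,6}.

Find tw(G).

A width-3 tree decomposition is:
Bags: B1 = {1, 3, 4, 5}  B2 = {1, 2, 4, 5}  B3 = {2, 4, 5, 6}
Tree: B1–B2, B2–B3
Every bag has size at most 4, so the width is 4 − 1 = 3 and tw(G) ≤ 3. Conversely, {1, 2, 4, 5} is a clique of size 4, and the vertices of any clique must share a bag in every tree decomposition; so some bag has ≥ 4 vertices and tw(G) ≥ 3. Combining the bounds, tw(G) = 3.

3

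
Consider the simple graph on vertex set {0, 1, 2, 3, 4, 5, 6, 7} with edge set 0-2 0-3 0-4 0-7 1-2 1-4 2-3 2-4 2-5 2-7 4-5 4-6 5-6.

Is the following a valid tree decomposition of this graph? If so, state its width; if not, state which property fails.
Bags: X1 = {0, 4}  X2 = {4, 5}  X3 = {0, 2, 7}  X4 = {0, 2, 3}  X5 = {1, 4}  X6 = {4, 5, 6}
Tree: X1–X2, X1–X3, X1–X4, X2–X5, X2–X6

No — edge (2,4) lies in no bag.

A tree decomposition must satisfy three properties: every vertex lies in some bag; for every edge, both endpoints lie together in some bag; and for every vertex, the bags containing it form a connected subtree. Here edge (2,4) lies in no bag, so the decomposition is invalid.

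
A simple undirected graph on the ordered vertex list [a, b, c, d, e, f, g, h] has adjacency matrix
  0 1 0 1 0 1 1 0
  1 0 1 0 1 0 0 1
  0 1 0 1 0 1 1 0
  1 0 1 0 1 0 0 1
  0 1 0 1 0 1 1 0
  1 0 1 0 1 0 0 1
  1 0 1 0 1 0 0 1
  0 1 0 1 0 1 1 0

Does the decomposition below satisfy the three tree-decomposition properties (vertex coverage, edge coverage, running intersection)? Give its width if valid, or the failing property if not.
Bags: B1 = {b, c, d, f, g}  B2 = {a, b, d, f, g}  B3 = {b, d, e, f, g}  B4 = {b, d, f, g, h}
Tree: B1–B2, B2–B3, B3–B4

Yes; width 4.

Checking the three conditions: (i) the bags cover all of {a, b, c, d, e, f, g, h}; (ii) for each edge, some bag contains both endpoints; (iii) the bags containing any fixed vertex form a subtree. All hold, so the decomposition is valid with width 5 − 1 = 4.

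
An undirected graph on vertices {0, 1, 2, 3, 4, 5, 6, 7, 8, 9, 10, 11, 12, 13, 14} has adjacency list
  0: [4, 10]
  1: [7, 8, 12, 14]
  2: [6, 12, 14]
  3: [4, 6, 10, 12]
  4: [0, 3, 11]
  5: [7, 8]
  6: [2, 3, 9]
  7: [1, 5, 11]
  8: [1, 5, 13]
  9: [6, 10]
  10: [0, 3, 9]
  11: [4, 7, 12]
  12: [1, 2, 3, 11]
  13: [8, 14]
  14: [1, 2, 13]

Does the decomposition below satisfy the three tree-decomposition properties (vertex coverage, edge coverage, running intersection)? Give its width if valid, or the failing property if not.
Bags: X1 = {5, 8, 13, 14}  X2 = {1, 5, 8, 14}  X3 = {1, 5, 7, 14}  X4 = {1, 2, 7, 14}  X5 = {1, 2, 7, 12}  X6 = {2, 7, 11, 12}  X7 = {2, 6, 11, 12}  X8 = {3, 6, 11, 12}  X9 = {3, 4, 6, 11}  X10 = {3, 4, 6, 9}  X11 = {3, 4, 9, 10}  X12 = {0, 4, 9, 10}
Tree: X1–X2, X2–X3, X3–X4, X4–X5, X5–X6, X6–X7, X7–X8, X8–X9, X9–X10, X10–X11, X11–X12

Checking the three conditions: (i) the bags cover all of {0, 1, 2, 3, 4, 5, 6, 7, 8, 9, 10, 11, 12, 13, 14}; (ii) for each edge, some bag contains both endpoints; (iii) the bags containing any fixed vertex form a subtree. All hold, so the decomposition is valid with width 4 − 1 = 3.

Yes; width 3.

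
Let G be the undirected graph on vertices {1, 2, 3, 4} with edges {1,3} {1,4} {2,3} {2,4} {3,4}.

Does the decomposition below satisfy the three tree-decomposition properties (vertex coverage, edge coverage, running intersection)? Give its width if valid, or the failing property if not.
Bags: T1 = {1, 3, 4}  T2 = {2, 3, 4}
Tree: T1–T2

Yes; width 2.

Vertex coverage: the bags together contain {1, 2, 3, 4}, the full vertex set. Edge coverage: each edge of G has both endpoints in at least one bag. Running intersection: for every vertex, the bags containing it form a connected subtree. All three properties hold, so this is a valid tree decomposition of width max|bag| − 1 = 2, and hence tw(G) ≤ 2.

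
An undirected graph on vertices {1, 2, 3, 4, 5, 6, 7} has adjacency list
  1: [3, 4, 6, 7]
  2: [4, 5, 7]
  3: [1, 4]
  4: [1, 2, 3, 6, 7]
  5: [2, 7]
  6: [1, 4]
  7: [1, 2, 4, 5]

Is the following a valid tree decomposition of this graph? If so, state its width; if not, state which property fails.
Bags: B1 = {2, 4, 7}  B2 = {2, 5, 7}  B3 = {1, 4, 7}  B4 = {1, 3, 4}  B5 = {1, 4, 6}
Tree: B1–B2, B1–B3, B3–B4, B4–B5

Checking the three conditions: (i) the bags cover all of {1, 2, 3, 4, 5, 6, 7}; (ii) for each edge, some bag contains both endpoints; (iii) the bags containing any fixed vertex form a subtree. All hold, so the decomposition is valid with width 3 − 1 = 2.

Yes; width 2.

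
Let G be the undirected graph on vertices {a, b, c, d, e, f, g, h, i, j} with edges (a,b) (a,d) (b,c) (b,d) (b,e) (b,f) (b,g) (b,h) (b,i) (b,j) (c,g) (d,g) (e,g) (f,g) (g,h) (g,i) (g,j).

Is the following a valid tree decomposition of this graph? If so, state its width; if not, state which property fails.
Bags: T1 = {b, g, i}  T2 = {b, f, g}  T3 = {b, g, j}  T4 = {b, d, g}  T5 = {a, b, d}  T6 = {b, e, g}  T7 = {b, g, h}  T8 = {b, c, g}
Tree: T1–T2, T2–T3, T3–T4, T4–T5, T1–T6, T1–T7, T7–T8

Yes; width 2.

Every vertex of G appears in some bag (union = {a, b, c, d, e, f, g, h, i, j}); every edge is covered by a bag; and for each vertex v the set of bags containing v is connected in the bag tree. The decomposition is therefore valid. The largest bag has 3 vertices, so the width is 2.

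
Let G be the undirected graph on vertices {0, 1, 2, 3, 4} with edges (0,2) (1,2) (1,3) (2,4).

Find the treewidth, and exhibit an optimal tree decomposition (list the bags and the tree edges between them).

Every bag has size at most 2, so the width is 2 − 1 = 1 and tw(G) ≤ 1. Any graph with an edge has treewidth ≥ 1, and G has the edge 1–2. Combining the bounds, tw(G) = 1.

Treewidth 1.
One optimal decomposition is:
Bags: B1 = {1, 2}  B2 = {2, 4}  B3 = {1, 3}  B4 = {0, 2}
Tree: B1–B2, B1–B3, B2–B4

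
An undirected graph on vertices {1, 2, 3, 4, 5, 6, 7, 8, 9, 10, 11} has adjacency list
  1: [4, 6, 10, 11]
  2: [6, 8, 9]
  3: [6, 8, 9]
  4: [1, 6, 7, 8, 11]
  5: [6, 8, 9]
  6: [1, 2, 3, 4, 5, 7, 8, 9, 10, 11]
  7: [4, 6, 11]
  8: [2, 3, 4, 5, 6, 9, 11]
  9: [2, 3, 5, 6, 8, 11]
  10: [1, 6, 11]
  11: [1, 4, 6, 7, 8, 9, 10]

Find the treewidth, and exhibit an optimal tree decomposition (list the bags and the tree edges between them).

Treewidth 3.
One such decomposition:
Bags: B1 = {3, 6, 8, 9}  B2 = {6, 8, 9, 11}  B3 = {4, 6, 8, 11}  B4 = {1, 4, 6, 11}  B5 = {2, 6, 8, 9}  B6 = {5, 6, 8, 9}  B7 = {4, 6, 7, 11}  B8 = {1, 6, 10, 11}
Tree: B1–B2, B2–B3, B3–B4, B1–B5, B5–B6, B4–B7, B4–B8

Every bag has size at most 4, so the width is 4 − 1 = 3 and tw(G) ≤ 3. For the lower bound, the 4 vertices {3, 6, 8, 9} are pairwise adjacent, and any tree decomposition puts a clique entirely inside one bag — forcing width ≥ 3. The upper and lower bounds meet at 3, so that is the treewidth.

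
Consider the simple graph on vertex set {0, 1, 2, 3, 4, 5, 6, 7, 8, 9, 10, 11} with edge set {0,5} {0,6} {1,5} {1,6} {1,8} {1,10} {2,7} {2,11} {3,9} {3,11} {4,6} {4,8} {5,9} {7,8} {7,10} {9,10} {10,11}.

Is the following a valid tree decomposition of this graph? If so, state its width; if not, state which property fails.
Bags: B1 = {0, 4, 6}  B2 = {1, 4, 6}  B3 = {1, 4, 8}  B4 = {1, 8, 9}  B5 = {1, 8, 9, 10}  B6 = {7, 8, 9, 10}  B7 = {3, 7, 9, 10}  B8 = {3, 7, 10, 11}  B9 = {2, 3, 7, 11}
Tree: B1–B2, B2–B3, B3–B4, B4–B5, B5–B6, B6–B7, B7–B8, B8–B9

No — vertex 5 appears in no bag.

A tree decomposition must satisfy three properties: every vertex lies in some bag; for every edge, both endpoints lie together in some bag; and for every vertex, the bags containing it form a connected subtree. Here vertex 5 appears in no bag, so the decomposition is invalid.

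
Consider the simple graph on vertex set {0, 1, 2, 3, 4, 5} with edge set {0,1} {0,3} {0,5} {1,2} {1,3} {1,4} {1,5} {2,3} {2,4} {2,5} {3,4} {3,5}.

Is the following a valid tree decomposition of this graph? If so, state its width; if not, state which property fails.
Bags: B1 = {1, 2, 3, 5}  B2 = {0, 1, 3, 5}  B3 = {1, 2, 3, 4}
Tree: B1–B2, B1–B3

Checking the three conditions: (i) the bags cover all of {0, 1, 2, 3, 4, 5}; (ii) for each edge, some bag contains both endpoints; (iii) the bags containing any fixed vertex form a subtree. All hold, so the decomposition is valid with width 4 − 1 = 3.

Yes; width 3.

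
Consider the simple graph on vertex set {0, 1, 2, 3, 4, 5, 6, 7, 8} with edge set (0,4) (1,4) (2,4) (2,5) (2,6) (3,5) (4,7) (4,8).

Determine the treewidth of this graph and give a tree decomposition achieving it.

Every bag has size at most 2, so the width is 2 − 1 = 1 and tw(G) ≤ 1. Since G has at least one edge (e.g. 8–4), it is not an edgeless graph, so tw(G) ≥ 1. Hence tw(G) = 1 exactly.

Treewidth 1.
Bags: B1 = {4, 8}  B2 = {1, 4}  B3 = {2, 4}  B4 = {4, 7}  B5 = {2, 5}  B6 = {0, 4}  B7 = {3, 5}  B8 = {2, 6}
Tree: B1–B2, B1–B3, B2–B4, B3–B5, B1–B6, B5–B7, B3–B8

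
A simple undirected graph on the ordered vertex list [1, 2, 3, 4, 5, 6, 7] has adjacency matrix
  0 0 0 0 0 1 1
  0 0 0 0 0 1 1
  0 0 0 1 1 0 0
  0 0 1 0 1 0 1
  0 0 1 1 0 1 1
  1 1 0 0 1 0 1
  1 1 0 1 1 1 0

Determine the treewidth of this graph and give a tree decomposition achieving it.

Every bag has size at most 3, so the width is 3 − 1 = 2 and tw(G) ≤ 2. Conversely, {3, 4, 5} is a clique of size 3, and the vertices of any clique must share a bag in every tree decomposition; so some bag has ≥ 3 vertices and tw(G) ≥ 2. Therefore the treewidth is 2.

Treewidth 2.
One such decomposition:
Bags: B1 = {5, 6, 7}  B2 = {1, 6, 7}  B3 = {2, 6, 7}  B4 = {4, 5, 7}  B5 = {3, 4, 5}
Tree: B1–B2, B2–B3, B1–B4, B4–B5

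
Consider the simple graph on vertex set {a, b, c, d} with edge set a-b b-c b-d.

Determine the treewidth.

A width-1 tree decomposition is:
Bags: B1 = {b, c}  B2 = {a, b}  B3 = {b, d}
Tree: B1–B2, B1–B3
The largest bag has 2 vertices, giving width 1; this decomposition certifies tw(G) ≤ 1. Since G has at least one edge (e.g. b–c), it is not an edgeless graph, so tw(G) ≥ 1. The upper and lower bounds meet at 1, so that is the treewidth.

1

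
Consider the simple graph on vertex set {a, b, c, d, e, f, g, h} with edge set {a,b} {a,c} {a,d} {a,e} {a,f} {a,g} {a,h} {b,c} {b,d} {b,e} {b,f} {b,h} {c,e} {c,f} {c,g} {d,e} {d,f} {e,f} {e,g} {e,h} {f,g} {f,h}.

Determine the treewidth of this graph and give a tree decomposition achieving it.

Treewidth 4.
One optimal decomposition is:
Bags: B1 = {a, b, d, e, f}  B2 = {a, b, c, e, f}  B3 = {a, b, e, f, h}  B4 = {a, c, e, f, g}
Tree: B1–B2, B1–B3, B2–B4

The largest bag has 5 vertices, giving width 4; this decomposition certifies tw(G) ≤ 4. On the other hand G contains the 5-clique {a, c, e, f, g}. A clique must lie in a single bag of any decomposition, so no decomposition can have width below 4. The upper and lower bounds meet at 4, so that is the treewidth.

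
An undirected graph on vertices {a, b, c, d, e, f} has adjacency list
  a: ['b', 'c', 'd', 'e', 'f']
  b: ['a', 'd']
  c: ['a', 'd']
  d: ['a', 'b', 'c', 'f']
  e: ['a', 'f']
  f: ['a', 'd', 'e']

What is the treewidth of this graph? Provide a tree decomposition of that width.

Every bag has size at most 3, so the width is 3 − 1 = 2 and tw(G) ≤ 2. On the other hand G contains the 3-clique {a, c, d}. A clique must lie in a single bag of any decomposition, so no decomposition can have width below 2. Combining the bounds, tw(G) = 2.

Treewidth 2.
Bags: B1 = {a, e, f}  B2 = {a, d, f}  B3 = {a, b, d}  B4 = {a, c, d}
Tree: B1–B2, B2–B3, B3–B4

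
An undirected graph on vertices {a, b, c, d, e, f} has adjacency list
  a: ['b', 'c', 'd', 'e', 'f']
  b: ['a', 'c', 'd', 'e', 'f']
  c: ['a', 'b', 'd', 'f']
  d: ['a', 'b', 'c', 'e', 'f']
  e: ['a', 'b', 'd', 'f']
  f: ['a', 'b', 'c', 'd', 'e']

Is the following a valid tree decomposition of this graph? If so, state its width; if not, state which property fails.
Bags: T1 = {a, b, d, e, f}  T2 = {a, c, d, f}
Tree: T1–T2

No — edge (b,c) lies in no bag.

A tree decomposition must satisfy three properties: every vertex lies in some bag; for every edge, both endpoints lie together in some bag; and for every vertex, the bags containing it form a connected subtree. Here edge (b,c) lies in no bag, so the decomposition is invalid.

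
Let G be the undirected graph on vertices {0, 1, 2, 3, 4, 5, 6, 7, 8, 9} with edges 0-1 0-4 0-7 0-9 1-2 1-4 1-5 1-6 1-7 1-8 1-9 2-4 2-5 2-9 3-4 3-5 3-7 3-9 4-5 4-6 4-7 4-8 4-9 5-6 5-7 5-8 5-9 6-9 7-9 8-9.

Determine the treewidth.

4

A width-4 tree decomposition is:
Bags: B1 = {3, 4, 5, 7, 9}  B2 = {1, 4, 5, 7, 9}  B3 = {1, 4, 5, 8, 9}  B4 = {0, 1, 4, 7, 9}  B5 = {1, 4, 5, 6, 9}  B6 = {1, 2, 4, 5, 9}
Tree: B1–B2, B2–B3, B2–B4, B3–B5, B5–B6
Each bag holds 5 vertices, so the decomposition has width 4, which upper-bounds the treewidth. For the lower bound, the 5 vertices {0, 1, 4, 7, 9} are pairwise adjacent, and any tree decomposition puts a clique entirely inside one bag — forcing width ≥ 4. Therefore the treewidth is 4.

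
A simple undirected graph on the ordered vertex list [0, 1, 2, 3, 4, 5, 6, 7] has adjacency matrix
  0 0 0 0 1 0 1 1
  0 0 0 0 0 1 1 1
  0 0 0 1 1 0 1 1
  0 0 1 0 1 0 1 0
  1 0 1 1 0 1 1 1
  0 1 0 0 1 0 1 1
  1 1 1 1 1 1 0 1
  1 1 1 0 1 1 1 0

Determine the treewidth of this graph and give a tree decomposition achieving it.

The largest bag has 4 vertices, giving width 3; this decomposition certifies tw(G) ≤ 3. Conversely, {1, 5, 6, 7} is a clique of size 4, and the vertices of any clique must share a bag in every tree decomposition; so some bag has ≥ 4 vertices and tw(G) ≥ 3. Hence tw(G) = 3 exactly.

Treewidth 3.
One optimal decomposition is:
Bags: B1 = {4, 5, 6, 7}  B2 = {2, 4, 6, 7}  B3 = {0, 4, 6, 7}  B4 = {1, 5, 6, 7}  B5 = {2, 3, 4, 6}
Tree: B1–B2, B1–B3, B1–B4, B2–B5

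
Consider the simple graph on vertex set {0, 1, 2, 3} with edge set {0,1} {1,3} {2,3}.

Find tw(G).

1

A width-1 tree decomposition is:
Bags: B1 = {0, 1}  B2 = {1, 3}  B3 = {2, 3}
Tree: B1–B2, B2–B3
Every bag has size at most 2, so the width is 2 − 1 = 1 and tw(G) ≤ 1. Any graph with an edge has treewidth ≥ 1, and G has the edge 0–1. Hence tw(G) = 1 exactly.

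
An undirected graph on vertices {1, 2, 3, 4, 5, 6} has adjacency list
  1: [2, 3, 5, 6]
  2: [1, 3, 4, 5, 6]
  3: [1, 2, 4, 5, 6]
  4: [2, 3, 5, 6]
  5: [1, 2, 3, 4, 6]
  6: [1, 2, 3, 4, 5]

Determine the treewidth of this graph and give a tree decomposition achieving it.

Every bag has size at most 5, so the width is 5 − 1 = 4 and tw(G) ≤ 4. Conversely, {1, 2, 3, 5, 6} is a clique of size 5, and the vertices of any clique must share a bag in every tree decomposition; so some bag has ≥ 5 vertices and tw(G) ≥ 4. Hence tw(G) = 4 exactly.

Treewidth 4.
One optimal decomposition is:
Bags: B1 = {2, 3, 4, 5, 6}  B2 = {1, 2, 3, 5, 6}
Tree: B1–B2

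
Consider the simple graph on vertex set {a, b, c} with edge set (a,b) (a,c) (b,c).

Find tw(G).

A width-2 tree decomposition is:
Bags: B1 = {a, b, c}
Tree: (single bag)
With just one bag of size 3, the width is 3 − 1 = 2, so tw(G) ≤ 2. On the other hand G contains the 3-clique {a, b, c}. A clique must lie in a single bag of any decomposition, so no decomposition can have width below 2. Therefore the treewidth is 2.

2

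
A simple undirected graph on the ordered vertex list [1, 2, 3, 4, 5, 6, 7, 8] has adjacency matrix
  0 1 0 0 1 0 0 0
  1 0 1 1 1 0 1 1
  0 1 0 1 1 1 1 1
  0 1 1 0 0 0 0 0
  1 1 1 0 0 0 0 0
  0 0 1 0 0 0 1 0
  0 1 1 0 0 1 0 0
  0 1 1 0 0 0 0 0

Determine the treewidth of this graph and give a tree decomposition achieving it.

Treewidth 2.
Bags: B1 = {2, 3, 8}  B2 = {2, 3, 4}  B3 = {2, 3, 7}  B4 = {2, 3, 5}  B5 = {1, 2, 5}  B6 = {3, 6, 7}
Tree: B1–B2, B2–B3, B3–B4, B4–B5, B3–B6

The largest bag has 3 vertices, giving width 2; this decomposition certifies tw(G) ≤ 2. On the other hand G contains the 3-clique {1, 2, 5}. A clique must lie in a single bag of any decomposition, so no decomposition can have width below 2. Combining the bounds, tw(G) = 2.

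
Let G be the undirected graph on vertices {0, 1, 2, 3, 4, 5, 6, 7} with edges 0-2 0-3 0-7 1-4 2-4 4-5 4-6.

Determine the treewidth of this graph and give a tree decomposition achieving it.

Treewidth 1.
One optimal decomposition is:
Bags: B1 = {0, 7}  B2 = {0, 2}  B3 = {2, 4}  B4 = {4, 6}  B5 = {4, 5}  B6 = {0, 3}  B7 = {1, 4}
Tree: B1–B2, B2–B3, B3–B4, B3–B5, B1–B6, B3–B7

Every bag has size at most 2, so the width is 2 − 1 = 1 and tw(G) ≤ 1. Any graph with an edge has treewidth ≥ 1, and G has the edge 0–7. Therefore the treewidth is 1.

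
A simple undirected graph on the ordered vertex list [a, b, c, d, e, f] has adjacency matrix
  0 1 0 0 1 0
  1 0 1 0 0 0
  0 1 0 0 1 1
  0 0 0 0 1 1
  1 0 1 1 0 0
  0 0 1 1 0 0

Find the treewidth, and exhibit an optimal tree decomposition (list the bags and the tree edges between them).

Treewidth 2.
One such decomposition:
Bags: B1 = {a, b, e}  B2 = {b, c, e}  B3 = {c, d, e}  B4 = {c, d, f}
Tree: B1–B2, B2–B3, B3–B4

The largest bag has 3 vertices, giving width 2; this decomposition certifies tw(G) ≤ 2. The edges a–b–c–e–a form a cycle, so G is not a tree and its treewidth is at least 2. Therefore the treewidth is 2.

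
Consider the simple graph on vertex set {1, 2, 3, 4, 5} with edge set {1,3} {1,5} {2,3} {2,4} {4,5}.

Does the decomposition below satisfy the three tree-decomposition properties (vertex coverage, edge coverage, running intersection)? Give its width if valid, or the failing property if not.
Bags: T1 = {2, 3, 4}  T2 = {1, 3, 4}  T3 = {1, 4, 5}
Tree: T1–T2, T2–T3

Yes; width 2.

Every vertex of G appears in some bag (union = {1, 2, 3, 4, 5}); every edge is covered by a bag; and for each vertex v the set of bags containing v is connected in the bag tree. The decomposition is therefore valid. The largest bag has 3 vertices, so the width is 2.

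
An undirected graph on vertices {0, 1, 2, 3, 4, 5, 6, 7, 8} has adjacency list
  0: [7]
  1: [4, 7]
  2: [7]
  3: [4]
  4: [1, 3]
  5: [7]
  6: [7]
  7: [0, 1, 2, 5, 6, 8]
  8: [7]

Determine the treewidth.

1

A width-1 tree decomposition is:
Bags: B1 = {1, 7}  B2 = {5, 7}  B3 = {0, 7}  B4 = {7, 8}  B5 = {6, 7}  B6 = {1, 4}  B7 = {3, 4}  B8 = {2, 7}
Tree: B1–B2, B1–B3, B2–B4, B4–B5, B1–B6, B6–B7, B4–B8
The largest bag has 2 vertices, giving width 1; this decomposition certifies tw(G) ≤ 1. Since G has at least one edge (e.g. 1–7), it is not an edgeless graph, so tw(G) ≥ 1. The upper and lower bounds meet at 1, so that is the treewidth.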